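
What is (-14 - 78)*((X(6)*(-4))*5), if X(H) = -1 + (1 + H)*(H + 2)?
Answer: 101200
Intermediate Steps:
X(H) = -1 + (1 + H)*(2 + H)
(-14 - 78)*((X(6)*(-4))*5) = (-14 - 78)*(((1 + 6**2 + 3*6)*(-4))*5) = -92*(1 + 36 + 18)*(-4)*5 = -92*55*(-4)*5 = -(-20240)*5 = -92*(-1100) = 101200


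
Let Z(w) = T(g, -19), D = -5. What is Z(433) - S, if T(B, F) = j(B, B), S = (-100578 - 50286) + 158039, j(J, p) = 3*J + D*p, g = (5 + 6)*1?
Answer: -7197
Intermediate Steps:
g = 11 (g = 11*1 = 11)
j(J, p) = -5*p + 3*J (j(J, p) = 3*J - 5*p = -5*p + 3*J)
S = 7175 (S = -150864 + 158039 = 7175)
T(B, F) = -2*B (T(B, F) = -5*B + 3*B = -2*B)
Z(w) = -22 (Z(w) = -2*11 = -22)
Z(433) - S = -22 - 1*7175 = -22 - 7175 = -7197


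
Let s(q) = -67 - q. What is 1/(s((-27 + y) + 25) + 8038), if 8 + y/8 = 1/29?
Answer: 29/233065 ≈ 0.00012443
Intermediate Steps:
y = -1848/29 (y = -64 + 8/29 = -1848/29 ≈ -63.724)
1/(s((-27 + y) + 25) + 8038) = 1/((-67 - ((-27 - 1848/29) + 25)) + 8038) = 1/((-67 - (-2631/29 + 25)) + 8038) = 1/((-67 - 1*(-1906/29)) + 8038) = 1/((-67 + 1906/29) + 8038) = 1/(-37/29 + 8038) = 1/(233065/29) = 29/233065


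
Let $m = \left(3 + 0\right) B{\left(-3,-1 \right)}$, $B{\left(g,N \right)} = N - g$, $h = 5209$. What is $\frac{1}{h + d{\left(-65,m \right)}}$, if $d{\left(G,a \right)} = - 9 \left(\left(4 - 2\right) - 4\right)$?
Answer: $\frac{1}{5227} \approx 0.00019131$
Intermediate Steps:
$m = 6$ ($m = \left(3 + 0\right) \left(-1 - -3\right) = 3 \left(-1 + 3\right) = 3 \cdot 2 = 6$)
$d{\left(G,a \right)} = 18$ ($d{\left(G,a \right)} = - 9 \left(2 - 4\right) = \left(-9\right) \left(-2\right) = 18$)
$\frac{1}{h + d{\left(-65,m \right)}} = \frac{1}{5209 + 18} = \frac{1}{5227}$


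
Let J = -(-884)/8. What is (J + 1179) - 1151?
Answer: 277/2 ≈ 138.50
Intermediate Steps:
J = 221/2 (J = -(-884)/8 = -1*(-221/2) = 221/2 ≈ 110.50)
(J + 1179) - 1151 = (221/2 + 1179) - 1151 = 2579/2 - 1151 = 277/2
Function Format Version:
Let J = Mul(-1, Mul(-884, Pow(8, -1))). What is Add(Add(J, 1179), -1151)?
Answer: Rational(277, 2) ≈ 138.50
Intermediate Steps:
J = Rational(221, 2) (J = Mul(-1, Mul(-884, Rational(1, 8))) = Mul(-1, Rational(-221, 2)) = Rational(221, 2) ≈ 110.50)
Add(Add(J, 1179), -1151) = Add(Add(Rational(221, 2), 1179), -1151) = Add(Rational(2579, 2), -1151) = Rational(277, 2)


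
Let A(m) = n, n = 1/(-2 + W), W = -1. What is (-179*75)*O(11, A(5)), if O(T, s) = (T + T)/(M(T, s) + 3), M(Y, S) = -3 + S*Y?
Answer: 80550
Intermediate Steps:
n = -⅓ (n = 1/(-2 - 1) = 1/(-3) = -⅓ ≈ -0.33333)
A(m) = -⅓
O(T, s) = 2/s (O(T, s) = (T + T)/((-3 + s*T) + 3) = (2*T)/((-3 + T*s) + 3) = (2*T)/((T*s)) = (2*T)*(1/(T*s)) = 2/s)
(-179*75)*O(11, A(5)) = (-179*75)*(2/(-⅓)) = -26850*(-3) = -13425*(-6) = 80550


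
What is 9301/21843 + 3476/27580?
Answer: 83111962/150607485 ≈ 0.55184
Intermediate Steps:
9301/21843 + 3476/27580 = 9301*(1/21843) + 3476*(1/27580) = 9301/21843 + 869/6895 = 83111962/150607485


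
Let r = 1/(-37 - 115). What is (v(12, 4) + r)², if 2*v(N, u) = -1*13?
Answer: 978121/23104 ≈ 42.336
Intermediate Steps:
v(N, u) = -13/2 (v(N, u) = (-1*13)/2 = (½)*(-13) = -13/2)
r = -1/152 (r = 1/(-152) = -1/152 ≈ -0.0065789)
(v(12, 4) + r)² = (-13/2 - 1/152)² = (-989/152)² = 978121/23104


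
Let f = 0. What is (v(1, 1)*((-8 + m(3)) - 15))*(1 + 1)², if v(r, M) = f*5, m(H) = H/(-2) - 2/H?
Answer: 0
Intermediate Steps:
m(H) = -2/H - H/2 (m(H) = H*(-½) - 2/H = -H/2 - 2/H = -2/H - H/2)
v(r, M) = 0 (v(r, M) = 0*5 = 0)
(v(1, 1)*((-8 + m(3)) - 15))*(1 + 1)² = (0*((-8 + (-2/3 - ½*3)) - 15))*(1 + 1)² = (0*((-8 + (-2*⅓ - 3/2)) - 15))*2² = (0*((-8 + (-⅔ - 3/2)) - 15))*4 = (0*((-8 - 13/6) - 15))*4 = (0*(-61/6 - 15))*4 = (0*(-151/6))*4 = 0*4 = 0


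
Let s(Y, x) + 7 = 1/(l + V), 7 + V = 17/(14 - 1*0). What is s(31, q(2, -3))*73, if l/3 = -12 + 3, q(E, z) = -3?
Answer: -235571/459 ≈ -513.23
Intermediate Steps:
l = -27 (l = 3*(-12 + 3) = 3*(-9) = -27)
V = -81/14 (V = -7 + 17/(14 - 1*0) = -7 + 17/(14 + 0) = -7 + 17/14 = -81/14 ≈ -5.7857)
s(Y, x) = -3227/459 (s(Y, x) = -7 + 1/(-27 - 81/14) = -7 + 1/(-459/14) = -7 - 14/459 = -3227/459)
s(31, q(2, -3))*73 = -3227/459*73 = -235571/459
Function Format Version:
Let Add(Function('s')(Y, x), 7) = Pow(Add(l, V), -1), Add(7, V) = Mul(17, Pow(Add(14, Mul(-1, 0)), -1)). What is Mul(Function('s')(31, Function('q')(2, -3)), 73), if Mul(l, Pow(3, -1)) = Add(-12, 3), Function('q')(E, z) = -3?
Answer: Rational(-235571, 459) ≈ -513.23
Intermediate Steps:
l = -27 (l = Mul(3, Add(-12, 3)) = Mul(3, -9) = -27)
V = Rational(-81, 14) (V = Add(-7, Mul(17, Pow(Add(14, Mul(-1, 0)), -1))) = Add(-7, Mul(17, Pow(Add(14, 0), -1))) = Add(-7, Mul(17, Pow(14, -1))) = Add(-7, Mul(17, Rational(1, 14))) = Add(-7, Rational(17, 14)) = Rational(-81, 14) ≈ -5.7857)
Function('s')(Y, x) = Rational(-3227, 459) (Function('s')(Y, x) = Add(-7, Pow(Add(-27, Rational(-81, 14)), -1)) = Add(-7, Pow(Rational(-459, 14), -1)) = Add(-7, Rational(-14, 459)) = Rational(-3227, 459))
Mul(Function('s')(31, Function('q')(2, -3)), 73) = Mul(Rational(-3227, 459), 73) = Rational(-235571, 459)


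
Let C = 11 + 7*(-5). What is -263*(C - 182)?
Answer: 54178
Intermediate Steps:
C = -24 (C = 11 - 35 = -24)
-263*(C - 182) = -263*(-24 - 182) = -263*(-206) = 54178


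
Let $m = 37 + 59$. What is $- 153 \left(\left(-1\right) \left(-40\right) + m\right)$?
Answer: $-20808$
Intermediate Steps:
$m = 96$
$- 153 \left(\left(-1\right) \left(-40\right) + m\right) = - 153 \left(\left(-1\right) \left(-40\right) + 96\right) = - 153 \left(40 + 96\right) = \left(-153\right) 136 = -20808$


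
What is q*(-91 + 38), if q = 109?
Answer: -5777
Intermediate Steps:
q*(-91 + 38) = 109*(-91 + 38) = 109*(-53) = -5777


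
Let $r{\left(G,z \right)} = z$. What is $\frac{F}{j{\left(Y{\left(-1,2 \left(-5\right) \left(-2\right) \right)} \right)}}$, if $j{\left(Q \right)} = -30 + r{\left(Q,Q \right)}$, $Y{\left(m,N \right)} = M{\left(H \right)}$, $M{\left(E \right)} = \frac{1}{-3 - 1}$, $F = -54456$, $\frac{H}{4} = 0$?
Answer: $\frac{217824}{121} \approx 1800.2$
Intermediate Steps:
$H = 0$ ($H = 4 \cdot 0 = 0$)
$M{\left(E \right)} = - \frac{1}{4}$ ($M{\left(E \right)} = \frac{1}{-4} = - \frac{1}{4}$)
$Y{\left(m,N \right)} = - \frac{1}{4}$
$j{\left(Q \right)} = -30 + Q$
$\frac{F}{j{\left(Y{\left(-1,2 \left(-5\right) \left(-2\right) \right)} \right)}} = - \frac{54456}{-30 - \frac{1}{4}} = - \frac{54456}{- \frac{121}{4}} = \left(-54456\right) \left(- \frac{4}{121}\right) = \frac{217824}{121}$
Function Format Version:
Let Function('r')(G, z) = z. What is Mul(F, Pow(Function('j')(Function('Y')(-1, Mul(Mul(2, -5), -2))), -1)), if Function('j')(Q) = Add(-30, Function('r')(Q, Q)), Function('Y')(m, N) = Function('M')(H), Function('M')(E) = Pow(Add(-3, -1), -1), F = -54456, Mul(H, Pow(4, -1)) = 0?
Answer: Rational(217824, 121) ≈ 1800.2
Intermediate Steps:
H = 0 (H = Mul(4, 0) = 0)
Function('M')(E) = Rational(-1, 4) (Function('M')(E) = Pow(-4, -1) = Rational(-1, 4))
Function('Y')(m, N) = Rational(-1, 4)
Function('j')(Q) = Add(-30, Q)
Mul(F, Pow(Function('j')(Function('Y')(-1, Mul(Mul(2, -5), -2))), -1)) = Mul(-54456, Pow(Add(-30, Rational(-1, 4)), -1)) = Mul(-54456, Pow(Rational(-121, 4), -1)) = Mul(-54456, Rational(-4, 121)) = Rational(217824, 121)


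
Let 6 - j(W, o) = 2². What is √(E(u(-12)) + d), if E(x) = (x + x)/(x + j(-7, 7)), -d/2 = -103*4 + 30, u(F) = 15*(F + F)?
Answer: 2*√6135941/179 ≈ 27.677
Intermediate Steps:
j(W, o) = 2 (j(W, o) = 6 - 1*2² = 6 - 1*4 = 6 - 4 = 2)
u(F) = 30*F (u(F) = 15*(2*F) = 30*F)
d = 764 (d = -2*(-103*4 + 30) = -2*(-412 + 30) = -2*(-382) = 764)
E(x) = 2*x/(2 + x) (E(x) = (x + x)/(x + 2) = (2*x)/(2 + x) = 2*x/(2 + x))
√(E(u(-12)) + d) = √(2*(30*(-12))/(2 + 30*(-12)) + 764) = √(2*(-360)/(2 - 360) + 764) = √(2*(-360)/(-358) + 764) = √(2*(-360)*(-1/358) + 764) = √(360/179 + 764) = √(137116/179) = 2*√6135941/179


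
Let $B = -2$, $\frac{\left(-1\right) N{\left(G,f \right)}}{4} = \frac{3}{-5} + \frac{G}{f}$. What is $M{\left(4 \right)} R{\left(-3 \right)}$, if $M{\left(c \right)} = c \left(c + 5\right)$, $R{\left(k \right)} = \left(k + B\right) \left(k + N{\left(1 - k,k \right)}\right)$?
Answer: $-852$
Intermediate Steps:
$N{\left(G,f \right)} = \frac{12}{5} - \frac{4 G}{f}$ ($N{\left(G,f \right)} = - 4 \left(\frac{3}{-5} + \frac{G}{f}\right) = - 4 \left(3 \left(- \frac{1}{5}\right) + \frac{G}{f}\right) = - 4 \left(- \frac{3}{5} + \frac{G}{f}\right) = \frac{12}{5} - \frac{4 G}{f}$)
$R{\left(k \right)} = \left(-2 + k\right) \left(\frac{12}{5} + k - \frac{4 \left(1 - k\right)}{k}\right)$ ($R{\left(k \right)} = \left(k - 2\right) \left(k + \left(\frac{12}{5} - \frac{4 \left(1 - k\right)}{k}\right)\right) = \left(-2 + k\right) \left(k + \left(\frac{12}{5} - \frac{4 \left(1 - k\right)}{k}\right)\right) = \left(-2 + k\right) \left(\frac{12}{5} + k - \frac{4 \left(1 - k\right)}{k}\right)$)
$M{\left(c \right)} = c \left(5 + c\right)$
$M{\left(4 \right)} R{\left(-3 \right)} = 4 \left(5 + 4\right) \left(- \frac{84}{5} + \left(-3\right)^{2} + \frac{8}{-3} + \frac{22}{5} \left(-3\right)\right) = 4 \cdot 9 \left(- \frac{84}{5} + 9 + 8 \left(- \frac{1}{3}\right) - \frac{66}{5}\right) = 36 \left(- \frac{84}{5} + 9 - \frac{8}{3} - \frac{66}{5}\right) = 36 \left(- \frac{71}{3}\right) = -852$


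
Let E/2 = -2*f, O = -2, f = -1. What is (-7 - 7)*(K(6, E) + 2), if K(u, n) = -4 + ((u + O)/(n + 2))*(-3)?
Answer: 56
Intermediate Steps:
E = 4 (E = 2*(-2*(-1)) = 2*2 = 4)
K(u, n) = -4 - 3*(-2 + u)/(2 + n) (K(u, n) = -4 + ((u - 2)/(n + 2))*(-3) = -4 + ((-2 + u)/(2 + n))*(-3) = -4 - 3*(-2 + u)/(2 + n))
(-7 - 7)*(K(6, E) + 2) = (-7 - 7)*((-2 - 4*4 - 3*6)/(2 + 4) + 2) = -14*((-2 - 16 - 18)/6 + 2) = -14*((⅙)*(-36) + 2) = -14*(-6 + 2) = -14*(-4) = 56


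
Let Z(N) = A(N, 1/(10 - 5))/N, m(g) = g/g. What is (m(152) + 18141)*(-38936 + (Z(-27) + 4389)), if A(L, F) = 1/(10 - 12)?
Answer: -16922286127/27 ≈ -6.2675e+8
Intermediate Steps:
m(g) = 1
A(L, F) = -½ (A(L, F) = 1/(-2) = -½)
Z(N) = -1/(2*N)
(m(152) + 18141)*(-38936 + (Z(-27) + 4389)) = (1 + 18141)*(-38936 + (-½/(-27) + 4389)) = 18142*(-38936 + (-½*(-1/27) + 4389)) = 18142*(-38936 + (1/54 + 4389)) = 18142*(-38936 + 237007/54) = 18142*(-1865537/54) = -16922286127/27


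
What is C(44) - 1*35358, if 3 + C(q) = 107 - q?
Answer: -35298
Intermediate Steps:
C(q) = 104 - q (C(q) = -3 + (107 - q) = 104 - q)
C(44) - 1*35358 = (104 - 1*44) - 1*35358 = (104 - 44) - 35358 = 60 - 35358 = -35298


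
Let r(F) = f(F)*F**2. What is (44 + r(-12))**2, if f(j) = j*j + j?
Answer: 362978704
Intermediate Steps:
f(j) = j + j**2 (f(j) = j**2 + j = j + j**2)
r(F) = F**3*(1 + F) (r(F) = (F*(1 + F))*F**2 = F**3*(1 + F))
(44 + r(-12))**2 = (44 + (-12)**3*(1 - 12))**2 = (44 - 1728*(-11))**2 = (44 + 19008)**2 = 19052**2 = 362978704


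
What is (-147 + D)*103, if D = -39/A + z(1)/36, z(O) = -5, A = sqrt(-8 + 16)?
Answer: -545591/36 - 4017*sqrt(2)/4 ≈ -16576.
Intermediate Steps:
A = 2*sqrt(2) (A = sqrt(8) = 2*sqrt(2) ≈ 2.8284)
D = -5/36 - 39*sqrt(2)/4 (D = -39*sqrt(2)/4 - 5/36 = -5/36 - 39*sqrt(2)/4 ≈ -13.927)
(-147 + D)*103 = (-147 + (-5/36 - 39*sqrt(2)/4))*103 = (-5297/36 - 39*sqrt(2)/4)*103 = -545591/36 - 4017*sqrt(2)/4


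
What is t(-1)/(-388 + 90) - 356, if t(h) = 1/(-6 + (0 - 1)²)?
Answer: -530439/1490 ≈ -356.00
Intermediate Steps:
t(h) = -⅕ (t(h) = 1/(-6 + (-1)²) = 1/(-6 + 1) = 1/(-5) = -⅕)
t(-1)/(-388 + 90) - 356 = -1/(5*(-388 + 90)) - 356 = -⅕/(-298) - 356 = -⅕*(-1/298) - 356 = 1/1490 - 356 = -530439/1490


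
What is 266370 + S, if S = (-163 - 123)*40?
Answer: 254930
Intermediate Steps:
S = -11440 (S = -286*40 = -11440)
266370 + S = 266370 - 11440 = 254930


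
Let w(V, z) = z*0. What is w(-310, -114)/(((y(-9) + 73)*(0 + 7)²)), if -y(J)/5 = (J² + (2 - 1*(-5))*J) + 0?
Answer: 0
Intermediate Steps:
y(J) = -35*J - 5*J² (y(J) = -5*((J² + (2 - 1*(-5))*J) + 0) = -5*((J² + (2 + 5)*J) + 0) = -5*((J² + 7*J) + 0) = -5*(J² + 7*J) = -35*J - 5*J²)
w(V, z) = 0
w(-310, -114)/(((y(-9) + 73)*(0 + 7)²)) = 0/(((-5*(-9)*(7 - 9) + 73)*(0 + 7)²)) = 0/(((-5*(-9)*(-2) + 73)*7²)) = 0/(((-90 + 73)*49)) = 0/((-17*49)) = 0/(-833) = 0*(-1/833) = 0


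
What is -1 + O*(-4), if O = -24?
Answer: 95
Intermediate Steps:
-1 + O*(-4) = -1 - 24*(-4) = -1 + 96 = 95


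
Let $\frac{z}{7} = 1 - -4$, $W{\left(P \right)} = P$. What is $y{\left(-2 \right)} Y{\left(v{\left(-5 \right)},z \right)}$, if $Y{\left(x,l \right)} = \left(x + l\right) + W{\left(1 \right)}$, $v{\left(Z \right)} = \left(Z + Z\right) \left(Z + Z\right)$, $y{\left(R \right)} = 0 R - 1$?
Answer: $-136$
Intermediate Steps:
$z = 35$ ($z = 7 \left(1 - -4\right) = 7 \left(1 + 4\right) = 7 \cdot 5 = 35$)
$y{\left(R \right)} = -1$ ($y{\left(R \right)} = 0 - 1 = -1$)
$v{\left(Z \right)} = 4 Z^{2}$ ($v{\left(Z \right)} = 2 Z 2 Z = 4 Z^{2}$)
$Y{\left(x,l \right)} = 1 + l + x$ ($Y{\left(x,l \right)} = \left(x + l\right) + 1 = \left(l + x\right) + 1 = 1 + l + x$)
$y{\left(-2 \right)} Y{\left(v{\left(-5 \right)},z \right)} = - (1 + 35 + 4 \left(-5\right)^{2}) = - (1 + 35 + 4 \cdot 25) = - (1 + 35 + 100) = \left(-1\right) 136 = -136$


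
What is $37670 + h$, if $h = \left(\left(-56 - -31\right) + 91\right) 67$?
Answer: $42092$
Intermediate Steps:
$h = 4422$ ($h = \left(\left(-56 + 31\right) + 91\right) 67 = \left(-25 + 91\right) 67 = 66 \cdot 67 = 4422$)
$37670 + h = 37670 + 4422 = 42092$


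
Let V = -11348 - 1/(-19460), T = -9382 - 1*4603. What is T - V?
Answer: -51316021/19460 ≈ -2637.0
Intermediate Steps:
T = -13985 (T = -9382 - 4603 = -13985)
V = -220832079/19460 (V = -11348 - 1*(-1/19460) = -11348 + 1/19460 = -220832079/19460 ≈ -11348.)
T - V = -13985 - 1*(-220832079/19460) = -13985 + 220832079/19460 = -51316021/19460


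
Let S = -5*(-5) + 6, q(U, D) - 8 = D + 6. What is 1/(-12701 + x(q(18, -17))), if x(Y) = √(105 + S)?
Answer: -12701/161315265 - 2*√34/161315265 ≈ -7.8806e-5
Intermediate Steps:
q(U, D) = 14 + D (q(U, D) = 8 + (D + 6) = 8 + (6 + D) = 14 + D)
S = 31 (S = 25 + 6 = 31)
x(Y) = 2*√34 (x(Y) = √(105 + 31) = √136 = 2*√34)
1/(-12701 + x(q(18, -17))) = 1/(-12701 + 2*√34)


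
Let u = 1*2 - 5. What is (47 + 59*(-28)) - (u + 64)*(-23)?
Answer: -202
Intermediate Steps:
u = -3 (u = 2 - 5 = -3)
(47 + 59*(-28)) - (u + 64)*(-23) = (47 + 59*(-28)) - (-3 + 64)*(-23) = (47 - 1652) - 61*(-23) = -1605 - 1*(-1403) = -1605 + 1403 = -202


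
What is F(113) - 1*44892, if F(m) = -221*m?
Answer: -69865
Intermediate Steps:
F(113) - 1*44892 = -221*113 - 1*44892 = -24973 - 44892 = -69865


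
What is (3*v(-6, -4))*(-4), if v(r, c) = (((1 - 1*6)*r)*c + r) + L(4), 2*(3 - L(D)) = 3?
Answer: 1494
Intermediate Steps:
L(D) = 3/2 (L(D) = 3 - ½*3 = 3 - 3/2 = 3/2)
v(r, c) = 3/2 + r - 5*c*r (v(r, c) = (((1 - 1*6)*r)*c + r) + 3/2 = (((1 - 6)*r)*c + r) + 3/2 = ((-5*r)*c + r) + 3/2 = (-5*c*r + r) + 3/2 = (r - 5*c*r) + 3/2 = 3/2 + r - 5*c*r)
(3*v(-6, -4))*(-4) = (3*(3/2 - 6 - 5*(-4)*(-6)))*(-4) = (3*(3/2 - 6 - 120))*(-4) = (3*(-249/2))*(-4) = -747/2*(-4) = 1494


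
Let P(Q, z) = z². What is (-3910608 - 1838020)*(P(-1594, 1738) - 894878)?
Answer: -12220237949048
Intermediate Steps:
(-3910608 - 1838020)*(P(-1594, 1738) - 894878) = (-3910608 - 1838020)*(1738² - 894878) = -5748628*(3020644 - 894878) = -5748628*2125766 = -12220237949048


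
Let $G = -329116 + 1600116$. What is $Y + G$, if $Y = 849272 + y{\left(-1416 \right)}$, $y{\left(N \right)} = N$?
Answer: $2118856$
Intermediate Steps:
$G = 1271000$
$Y = 847856$ ($Y = 849272 - 1416 = 847856$)
$Y + G = 847856 + 1271000 = 2118856$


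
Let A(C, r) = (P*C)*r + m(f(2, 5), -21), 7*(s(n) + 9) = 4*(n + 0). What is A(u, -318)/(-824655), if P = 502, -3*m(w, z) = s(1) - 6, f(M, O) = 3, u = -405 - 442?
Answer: -2839445633/17317755 ≈ -163.96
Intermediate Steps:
u = -847
s(n) = -9 + 4*n/7 (s(n) = -9 + (4*(n + 0))/7 = -9 + (4*n)/7 = -9 + 4*n/7)
m(w, z) = 101/21 (m(w, z) = -((-9 + (4/7)*1) - 6)/3 = -((-9 + 4/7) - 6)/3 = -(-59/7 - 6)/3 = -⅓*(-101/7) = 101/21)
A(C, r) = 101/21 + 502*C*r (A(C, r) = (502*C)*r + 101/21 = 502*C*r + 101/21 = 101/21 + 502*C*r)
A(u, -318)/(-824655) = (101/21 + 502*(-847)*(-318))/(-824655) = (101/21 + 135211692)*(-1/824655) = (2839445633/21)*(-1/824655) = -2839445633/17317755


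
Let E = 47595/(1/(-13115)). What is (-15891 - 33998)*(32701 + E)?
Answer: 31139502694636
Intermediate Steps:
E = -624208425 (E = 47595/(-1/13115) = 47595*(-13115) = -624208425)
(-15891 - 33998)*(32701 + E) = (-15891 - 33998)*(32701 - 624208425) = -49889*(-624175724) = 31139502694636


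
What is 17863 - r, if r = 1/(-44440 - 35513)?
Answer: 1428200440/79953 ≈ 17863.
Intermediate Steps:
r = -1/79953 (r = 1/(-79953) = -1/79953 ≈ -1.2507e-5)
17863 - r = 17863 - 1*(-1/79953) = 17863 + 1/79953 = 1428200440/79953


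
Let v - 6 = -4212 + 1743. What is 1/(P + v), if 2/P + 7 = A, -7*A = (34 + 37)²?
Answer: -2545/6268342 ≈ -0.00040601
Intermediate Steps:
v = -2463 (v = 6 + (-4212 + 1743) = 6 - 2469 = -2463)
A = -5041/7 (A = -(34 + 37)²/7 = -⅐*71² = -⅐*5041 = -5041/7 ≈ -720.14)
P = -7/2545 (P = 2/(-7 - 5041/7) = 2/(-5090/7) = 2*(-7/5090) = -7/2545 ≈ -0.0027505)
1/(P + v) = 1/(-7/2545 - 2463) = 1/(-6268342/2545) = -2545/6268342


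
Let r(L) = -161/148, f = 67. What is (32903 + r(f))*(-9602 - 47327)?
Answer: -277214797707/148 ≈ -1.8731e+9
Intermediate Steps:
r(L) = -161/148 (r(L) = -161*1/148 = -161/148)
(32903 + r(f))*(-9602 - 47327) = (32903 - 161/148)*(-9602 - 47327) = (4869483/148)*(-56929) = -277214797707/148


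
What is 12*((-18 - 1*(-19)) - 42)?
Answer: -492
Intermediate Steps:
12*((-18 - 1*(-19)) - 42) = 12*((-18 + 19) - 42) = 12*(1 - 42) = 12*(-41) = -492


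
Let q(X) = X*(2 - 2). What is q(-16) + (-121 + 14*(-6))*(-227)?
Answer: 46535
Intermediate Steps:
q(X) = 0 (q(X) = X*0 = 0)
q(-16) + (-121 + 14*(-6))*(-227) = 0 + (-121 + 14*(-6))*(-227) = 0 + (-121 - 84)*(-227) = 0 - 205*(-227) = 0 + 46535 = 46535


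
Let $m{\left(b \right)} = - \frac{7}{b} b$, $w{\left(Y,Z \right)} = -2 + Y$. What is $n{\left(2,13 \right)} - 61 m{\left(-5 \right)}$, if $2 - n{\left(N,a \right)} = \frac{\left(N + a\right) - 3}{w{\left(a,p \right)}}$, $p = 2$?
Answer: $\frac{4707}{11} \approx 427.91$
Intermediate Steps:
$m{\left(b \right)} = -7$
$n{\left(N,a \right)} = 2 - \frac{-3 + N + a}{-2 + a}$ ($n{\left(N,a \right)} = 2 - \frac{\left(N + a\right) - 3}{-2 + a} = 2 - \frac{-3 + N + a}{-2 + a}$)
$n{\left(2,13 \right)} - 61 m{\left(-5 \right)} = \frac{-1 + 13 - 2}{-2 + 13} - -427 = \frac{-1 + 13 - 2}{11} + 427 = \frac{1}{11} \cdot 10 + 427 = \frac{10}{11} + 427 = \frac{4707}{11}$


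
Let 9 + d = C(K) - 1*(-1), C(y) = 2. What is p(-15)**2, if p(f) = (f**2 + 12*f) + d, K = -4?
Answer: 1521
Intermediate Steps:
d = -6 (d = -9 + (2 - 1*(-1)) = -9 + (2 + 1) = -9 + 3 = -6)
p(f) = -6 + f**2 + 12*f (p(f) = (f**2 + 12*f) - 6 = -6 + f**2 + 12*f)
p(-15)**2 = (-6 + (-15)**2 + 12*(-15))**2 = (-6 + 225 - 180)**2 = 39**2 = 1521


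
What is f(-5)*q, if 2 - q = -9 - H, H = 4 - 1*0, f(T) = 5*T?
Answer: -375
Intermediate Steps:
H = 4 (H = 4 + 0 = 4)
q = 15 (q = 2 - (-9 - 1*4) = 2 - (-9 - 4) = 2 - 1*(-13) = 2 + 13 = 15)
f(-5)*q = (5*(-5))*15 = -25*15 = -375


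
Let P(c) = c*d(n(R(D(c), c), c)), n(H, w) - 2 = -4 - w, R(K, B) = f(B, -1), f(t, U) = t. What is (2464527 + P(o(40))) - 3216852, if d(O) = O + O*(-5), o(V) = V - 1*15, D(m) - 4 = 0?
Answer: -749625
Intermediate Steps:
D(m) = 4 (D(m) = 4 + 0 = 4)
R(K, B) = B
o(V) = -15 + V (o(V) = V - 15 = -15 + V)
n(H, w) = -2 - w (n(H, w) = 2 + (-4 - w) = -2 - w)
d(O) = -4*O (d(O) = O - 5*O = -4*O)
P(c) = c*(8 + 4*c) (P(c) = c*(-4*(-2 - c)) = c*(8 + 4*c))
(2464527 + P(o(40))) - 3216852 = (2464527 + 4*(-15 + 40)*(2 + (-15 + 40))) - 3216852 = (2464527 + 4*25*(2 + 25)) - 3216852 = (2464527 + 4*25*27) - 3216852 = (2464527 + 2700) - 3216852 = 2467227 - 3216852 = -749625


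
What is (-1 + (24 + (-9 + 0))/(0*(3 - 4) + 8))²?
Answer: 49/64 ≈ 0.76563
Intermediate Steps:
(-1 + (24 + (-9 + 0))/(0*(3 - 4) + 8))² = (-1 + (24 - 9)/(0*(-1) + 8))² = (-1 + 15/(0 + 8))² = (-1 + 15/8)² = (7/8)² = 49/64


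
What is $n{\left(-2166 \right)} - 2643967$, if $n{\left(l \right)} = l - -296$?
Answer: $-2645837$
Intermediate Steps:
$n{\left(l \right)} = 296 + l$ ($n{\left(l \right)} = l + 296 = 296 + l$)
$n{\left(-2166 \right)} - 2643967 = \left(296 - 2166\right) - 2643967 = -1870 - 2643967 = -2645837$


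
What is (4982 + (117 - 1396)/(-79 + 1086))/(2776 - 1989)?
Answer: 5015595/792509 ≈ 6.3288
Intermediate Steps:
(4982 + (117 - 1396)/(-79 + 1086))/(2776 - 1989) = (4982 - 1279/1007)/787 = (4982 - 1279*1/1007)*(1/787) = (4982 - 1279/1007)*(1/787) = (5015595/1007)*(1/787) = 5015595/792509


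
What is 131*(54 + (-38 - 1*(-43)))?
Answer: 7729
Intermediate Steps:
131*(54 + (-38 - 1*(-43))) = 131*(54 + (-38 + 43)) = 131*(54 + 5) = 131*59 = 7729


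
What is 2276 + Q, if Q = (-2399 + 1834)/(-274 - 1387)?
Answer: 3781001/1661 ≈ 2276.3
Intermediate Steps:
Q = 565/1661 (Q = -565/(-1661) = -565*(-1/1661) = 565/1661 ≈ 0.34016)
2276 + Q = 2276 + 565/1661 = 3781001/1661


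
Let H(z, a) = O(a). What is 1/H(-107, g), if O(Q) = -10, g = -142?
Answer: -1/10 ≈ -0.10000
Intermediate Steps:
H(z, a) = -10
1/H(-107, g) = 1/(-10) = -1/10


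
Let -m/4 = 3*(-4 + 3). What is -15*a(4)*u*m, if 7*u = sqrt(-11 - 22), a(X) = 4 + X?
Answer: -1440*I*sqrt(33)/7 ≈ -1181.7*I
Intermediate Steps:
u = I*sqrt(33)/7 (u = sqrt(-11 - 22)/7 = sqrt(-33)/7 = (I*sqrt(33))/7 = I*sqrt(33)/7 ≈ 0.82065*I)
m = 12 (m = -12*(-4 + 3) = -12*(-1) = -4*(-3) = 12)
-15*a(4)*u*m = -15*(4 + 4)*(I*sqrt(33)/7)*12 = -15*8*(I*sqrt(33)/7)*12 = -15*8*I*sqrt(33)/7*12 = -1440*I*sqrt(33)/7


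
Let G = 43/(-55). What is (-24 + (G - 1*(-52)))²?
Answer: 2241009/3025 ≈ 740.83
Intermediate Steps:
G = -43/55 (G = 43*(-1/55) = -43/55 ≈ -0.78182)
(-24 + (G - 1*(-52)))² = (-24 + (-43/55 - 1*(-52)))² = (-24 + (-43/55 + 52))² = (-24 + 2817/55)² = (1497/55)² = 2241009/3025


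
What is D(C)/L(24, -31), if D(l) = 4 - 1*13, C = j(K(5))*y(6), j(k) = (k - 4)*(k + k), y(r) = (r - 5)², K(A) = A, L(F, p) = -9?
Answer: 1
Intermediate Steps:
y(r) = (-5 + r)²
j(k) = 2*k*(-4 + k) (j(k) = (-4 + k)*(2*k) = 2*k*(-4 + k))
C = 10 (C = (2*5*(-4 + 5))*(-5 + 6)² = (2*5*1)*1² = 10*1 = 10)
D(l) = -9 (D(l) = 4 - 13 = -9)
D(C)/L(24, -31) = -9/(-9) = -9*(-⅑) = 1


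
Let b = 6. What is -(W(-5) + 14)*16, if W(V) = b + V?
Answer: -240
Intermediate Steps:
W(V) = 6 + V
-(W(-5) + 14)*16 = -((6 - 5) + 14)*16 = -(1 + 14)*16 = -15*16 = -1*240 = -240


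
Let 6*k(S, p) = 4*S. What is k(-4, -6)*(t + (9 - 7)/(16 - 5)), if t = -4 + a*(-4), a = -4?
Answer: -1072/33 ≈ -32.485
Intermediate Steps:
k(S, p) = 2*S/3 (k(S, p) = (4*S)/6 = 2*S/3)
t = 12 (t = -4 - 4*(-4) = -4 + 16 = 12)
k(-4, -6)*(t + (9 - 7)/(16 - 5)) = ((2/3)*(-4))*(12 + (9 - 7)/(16 - 5)) = -8*(12 + 2/11)/3 = -8/3*134/11 = -1072/33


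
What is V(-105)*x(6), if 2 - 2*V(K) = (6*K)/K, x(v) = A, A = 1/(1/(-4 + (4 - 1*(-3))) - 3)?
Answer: ¾ ≈ 0.75000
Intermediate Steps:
A = -3/8 (A = 1/(1/(-4 + (4 + 3)) - 3) = 1/(1/(-4 + 7) - 3) = 1/(1/3 - 3) = 1/(⅓ - 3) = 1/(-8/3) = -3/8 ≈ -0.37500)
x(v) = -3/8
V(K) = -2 (V(K) = 1 - 6*K/(2*K) = 1 - ½*6 = 1 - 3 = -2)
V(-105)*x(6) = -2*(-3/8) = ¾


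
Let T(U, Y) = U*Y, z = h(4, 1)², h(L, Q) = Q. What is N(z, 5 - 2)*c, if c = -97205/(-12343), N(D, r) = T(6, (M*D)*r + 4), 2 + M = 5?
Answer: 7581990/12343 ≈ 614.27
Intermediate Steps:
M = 3 (M = -2 + 5 = 3)
z = 1 (z = 1² = 1)
N(D, r) = 24 + 18*D*r (N(D, r) = 6*((3*D)*r + 4) = 6*(3*D*r + 4) = 6*(4 + 3*D*r) = 24 + 18*D*r)
c = 97205/12343 (c = -97205*(-1/12343) = 97205/12343 ≈ 7.8753)
N(z, 5 - 2)*c = (24 + 18*1*(5 - 2))*(97205/12343) = (24 + 18*1*3)*(97205/12343) = (24 + 54)*(97205/12343) = 78*(97205/12343) = 7581990/12343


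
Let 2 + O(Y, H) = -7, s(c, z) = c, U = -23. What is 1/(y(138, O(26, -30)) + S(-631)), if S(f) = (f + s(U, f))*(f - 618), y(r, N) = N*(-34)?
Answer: 1/817152 ≈ 1.2238e-6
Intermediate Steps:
O(Y, H) = -9 (O(Y, H) = -2 - 7 = -9)
y(r, N) = -34*N
S(f) = (-618 + f)*(-23 + f) (S(f) = (f - 23)*(f - 618) = (-23 + f)*(-618 + f) = (-618 + f)*(-23 + f))
1/(y(138, O(26, -30)) + S(-631)) = 1/(-34*(-9) + (14214 + (-631)² - 641*(-631))) = 1/(306 + (14214 + 398161 + 404471)) = 1/(306 + 816846) = 1/817152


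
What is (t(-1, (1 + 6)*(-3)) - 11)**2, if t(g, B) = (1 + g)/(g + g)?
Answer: 121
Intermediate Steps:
t(g, B) = (1 + g)/(2*g) (t(g, B) = (1 + g)/((2*g)) = (1 + g)*(1/(2*g)) = (1 + g)/(2*g))
(t(-1, (1 + 6)*(-3)) - 11)**2 = ((1/2)*(1 - 1)/(-1) - 11)**2 = ((1/2)*(-1)*0 - 11)**2 = (0 - 11)**2 = (-11)**2 = 121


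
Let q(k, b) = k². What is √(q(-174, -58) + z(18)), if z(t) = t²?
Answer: 30*√34 ≈ 174.93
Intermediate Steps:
√(q(-174, -58) + z(18)) = √((-174)² + 18²) = √(30276 + 324) = √30600 = 30*√34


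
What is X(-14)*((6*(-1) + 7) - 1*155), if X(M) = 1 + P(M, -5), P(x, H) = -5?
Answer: 616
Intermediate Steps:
X(M) = -4 (X(M) = 1 - 5 = -4)
X(-14)*((6*(-1) + 7) - 1*155) = -4*((6*(-1) + 7) - 1*155) = -4*((-6 + 7) - 155) = -4*(1 - 155) = -4*(-154) = 616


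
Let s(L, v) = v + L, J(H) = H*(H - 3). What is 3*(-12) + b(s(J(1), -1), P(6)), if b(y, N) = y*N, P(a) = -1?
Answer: -33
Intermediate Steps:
J(H) = H*(-3 + H)
s(L, v) = L + v
b(y, N) = N*y
3*(-12) + b(s(J(1), -1), P(6)) = 3*(-12) - (1*(-3 + 1) - 1) = -36 - (1*(-2) - 1) = -36 - (-2 - 1) = -36 - 1*(-3) = -36 + 3 = -33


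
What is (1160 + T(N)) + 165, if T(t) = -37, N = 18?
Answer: 1288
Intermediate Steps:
(1160 + T(N)) + 165 = (1160 - 37) + 165 = 1123 + 165 = 1288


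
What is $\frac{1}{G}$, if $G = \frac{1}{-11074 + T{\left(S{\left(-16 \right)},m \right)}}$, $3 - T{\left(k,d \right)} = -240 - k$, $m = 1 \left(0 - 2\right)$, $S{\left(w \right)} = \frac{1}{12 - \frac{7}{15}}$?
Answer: $- \frac{1873748}{173} \approx -10831.0$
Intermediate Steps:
$S{\left(w \right)} = \frac{15}{173}$ ($S{\left(w \right)} = \frac{1}{12 - \frac{7}{15}} = \frac{1}{\frac{173}{15}} = \frac{15}{173}$)
$m = -2$ ($m = 1 \left(-2\right) = -2$)
$T{\left(k,d \right)} = 243 + k$ ($T{\left(k,d \right)} = 3 - \left(-240 - k\right) = 3 + \left(240 + k\right) = 243 + k$)
$G = - \frac{173}{1873748}$ ($G = \frac{1}{-11074 + \left(243 + \frac{15}{173}\right)} = \frac{1}{-11074 + \frac{42054}{173}} = \frac{1}{- \frac{1873748}{173}} = - \frac{173}{1873748} \approx -9.2328 \cdot 10^{-5}$)
$\frac{1}{G} = \frac{1}{- \frac{173}{1873748}} = - \frac{1873748}{173}$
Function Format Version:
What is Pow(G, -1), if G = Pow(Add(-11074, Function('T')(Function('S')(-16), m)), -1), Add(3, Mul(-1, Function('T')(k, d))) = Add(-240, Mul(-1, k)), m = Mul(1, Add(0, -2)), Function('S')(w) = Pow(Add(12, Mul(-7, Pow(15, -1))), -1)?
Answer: Rational(-1873748, 173) ≈ -10831.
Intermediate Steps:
Function('S')(w) = Rational(15, 173) (Function('S')(w) = Pow(Add(12, Mul(-7, Rational(1, 15))), -1) = Pow(Add(12, Rational(-7, 15)), -1) = Pow(Rational(173, 15), -1) = Rational(15, 173))
m = -2 (m = Mul(1, -2) = -2)
Function('T')(k, d) = Add(243, k) (Function('T')(k, d) = Add(3, Mul(-1, Add(-240, Mul(-1, k)))) = Add(3, Add(240, k)) = Add(243, k))
G = Rational(-173, 1873748) (G = Pow(Add(-11074, Add(243, Rational(15, 173))), -1) = Pow(Add(-11074, Rational(42054, 173)), -1) = Pow(Rational(-1873748, 173), -1) = Rational(-173, 1873748) ≈ -9.2328e-5)
Pow(G, -1) = Pow(Rational(-173, 1873748), -1) = Rational(-1873748, 173)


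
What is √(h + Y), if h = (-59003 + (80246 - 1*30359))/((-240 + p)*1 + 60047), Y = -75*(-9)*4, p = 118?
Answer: 4*√24237922278/11985 ≈ 51.960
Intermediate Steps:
Y = 2700 (Y = 675*4 = 2700)
h = -9116/59925 (h = (-59003 + (80246 - 1*30359))/((-240 + 118)*1 + 60047) = (-59003 + (80246 - 30359))/(-122*1 + 60047) = (-59003 + 49887)/(-122 + 60047) = -9116/59925 ≈ -0.15212)
√(h + Y) = √(-9116/59925 + 2700) = √(161788384/59925) = 4*√24237922278/11985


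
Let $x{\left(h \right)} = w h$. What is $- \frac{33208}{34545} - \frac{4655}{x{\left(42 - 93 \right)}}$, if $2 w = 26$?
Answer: $\frac{2203017}{363545} \approx 6.0598$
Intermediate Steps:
$w = 13$ ($w = \frac{1}{2} \cdot 26 = 13$)
$x{\left(h \right)} = 13 h$
$- \frac{33208}{34545} - \frac{4655}{x{\left(42 - 93 \right)}} = - \frac{33208}{34545} - \frac{4655}{13 \left(42 - 93\right)} = \left(-33208\right) \frac{1}{34545} - \frac{4655}{13 \left(42 - 93\right)} = - \frac{4744}{4935} - \frac{4655}{13 \left(-51\right)} = - \frac{4744}{4935} - \frac{4655}{-663} = - \frac{4744}{4935} - - \frac{4655}{663} = - \frac{4744}{4935} + \frac{4655}{663} = \frac{2203017}{363545}$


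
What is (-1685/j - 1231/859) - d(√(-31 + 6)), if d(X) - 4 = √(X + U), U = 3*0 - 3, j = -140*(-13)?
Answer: -1988271/312676 - √(-3 + 5*I) ≈ -7.5486 - 2.1013*I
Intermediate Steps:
j = 1820
U = -3 (U = 0 - 3 = -3)
d(X) = 4 + √(-3 + X) (d(X) = 4 + √(X - 3) = 4 + √(-3 + X))
(-1685/j - 1231/859) - d(√(-31 + 6)) = (-1685/1820 - 1231/859) - (4 + √(-3 + √(-31 + 6))) = (-1685*1/1820 - 1231*1/859) - (4 + √(-3 + √(-25))) = (-337/364 - 1231/859) - (4 + √(-3 + 5*I)) = -737567/312676 + (-4 - √(-3 + 5*I)) = -1988271/312676 - √(-3 + 5*I)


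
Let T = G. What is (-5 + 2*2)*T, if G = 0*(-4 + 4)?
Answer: 0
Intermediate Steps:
G = 0 (G = 0*0 = 0)
T = 0
(-5 + 2*2)*T = (-5 + 2*2)*0 = (-5 + 4)*0 = -1*0 = 0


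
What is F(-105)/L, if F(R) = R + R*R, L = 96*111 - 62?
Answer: 5460/5297 ≈ 1.0308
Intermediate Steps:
L = 10594 (L = 10656 - 62 = 10594)
F(R) = R + R²
F(-105)/L = -105*(1 - 105)/10594 = -105*(-104)*(1/10594) = 10920*(1/10594) = 5460/5297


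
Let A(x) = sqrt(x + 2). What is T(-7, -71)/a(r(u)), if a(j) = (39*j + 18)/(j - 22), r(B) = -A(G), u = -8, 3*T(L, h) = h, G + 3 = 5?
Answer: -142/15 ≈ -9.4667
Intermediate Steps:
G = 2 (G = -3 + 5 = 2)
T(L, h) = h/3
A(x) = sqrt(2 + x)
r(B) = -2 (r(B) = -sqrt(2 + 2) = -sqrt(4) = -1*2 = -2)
a(j) = (18 + 39*j)/(-22 + j)
T(-7, -71)/a(r(u)) = ((1/3)*(-71))/((3*(6 + 13*(-2))/(-22 - 2))) = -71*(-8/(6 - 26))/3 = -71/(3*(3*(-1/24)*(-20))) = -71/(3*5/2) = -71/3*2/5 = -142/15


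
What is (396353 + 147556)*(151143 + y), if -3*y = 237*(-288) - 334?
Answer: 94643610757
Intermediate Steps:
y = 68590/3 (y = -(237*(-288) - 334)/3 = -(-68256 - 334)/3 = -1/3*(-68590) = 68590/3 ≈ 22863.)
(396353 + 147556)*(151143 + y) = (396353 + 147556)*(151143 + 68590/3) = 543909*(522019/3) = 94643610757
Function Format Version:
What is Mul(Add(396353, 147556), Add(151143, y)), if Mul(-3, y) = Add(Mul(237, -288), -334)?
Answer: 94643610757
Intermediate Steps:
y = Rational(68590, 3) (y = Mul(Rational(-1, 3), Add(Mul(237, -288), -334)) = Mul(Rational(-1, 3), Add(-68256, -334)) = Mul(Rational(-1, 3), -68590) = Rational(68590, 3) ≈ 22863.)
Mul(Add(396353, 147556), Add(151143, y)) = Mul(Add(396353, 147556), Add(151143, Rational(68590, 3))) = Mul(543909, Rational(522019, 3)) = 94643610757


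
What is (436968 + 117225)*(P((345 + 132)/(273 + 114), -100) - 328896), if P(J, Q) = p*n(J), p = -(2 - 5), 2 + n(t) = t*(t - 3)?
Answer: -337033515941226/1849 ≈ -1.8228e+11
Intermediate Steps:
n(t) = -2 + t*(-3 + t) (n(t) = -2 + t*(t - 3) = -2 + t*(-3 + t))
p = 3 (p = -1*(-3) = 3)
P(J, Q) = -6 - 9*J + 3*J² (P(J, Q) = 3*(-2 + J² - 3*J) = -6 - 9*J + 3*J²)
(436968 + 117225)*(P((345 + 132)/(273 + 114), -100) - 328896) = (436968 + 117225)*((-6 - 9*(345 + 132)/(273 + 114) + 3*((345 + 132)/(273 + 114))²) - 328896) = 554193*((-6 - 4293/387 + 3*(477/387)²) - 328896) = 554193*((-6 - 4293/387 + 3*(477*(1/387))²) - 328896) = 554193*((-6 - 9*53/43 + 3*(53/43)²) - 328896) = 554193*((-6 - 477/43 + 3*(2809/1849)) - 328896) = 554193*((-6 - 477/43 + 8427/1849) - 328896) = 554193*(-23178/1849 - 328896) = 554193*(-608151882/1849) = -337033515941226/1849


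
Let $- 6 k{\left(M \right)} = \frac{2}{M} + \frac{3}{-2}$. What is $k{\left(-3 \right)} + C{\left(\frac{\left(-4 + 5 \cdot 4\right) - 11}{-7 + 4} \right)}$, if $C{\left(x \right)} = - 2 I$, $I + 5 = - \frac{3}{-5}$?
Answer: $\frac{1649}{180} \approx 9.1611$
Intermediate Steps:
$I = - \frac{22}{5}$ ($I = -5 - \frac{3}{-5} = -5 - - \frac{3}{5} = -5 + \frac{3}{5} = - \frac{22}{5} \approx -4.4$)
$k{\left(M \right)} = \frac{1}{4} - \frac{1}{3 M}$ ($k{\left(M \right)} = - \frac{\frac{2}{M} + \frac{3}{-2}}{6} = - \frac{\frac{2}{M} + 3 \left(- \frac{1}{2}\right)}{6} = - \frac{\frac{2}{M} - \frac{3}{2}}{6} = - \frac{- \frac{3}{2} + \frac{2}{M}}{6} = \frac{1}{4} - \frac{1}{3 M}$)
$C{\left(x \right)} = \frac{44}{5}$ ($C{\left(x \right)} = \left(-2\right) \left(- \frac{22}{5}\right) = \frac{44}{5}$)
$k{\left(-3 \right)} + C{\left(\frac{\left(-4 + 5 \cdot 4\right) - 11}{-7 + 4} \right)} = \frac{-4 + 3 \left(-3\right)}{12 \left(-3\right)} + \frac{44}{5} = \frac{1}{12} \left(- \frac{1}{3}\right) \left(-4 - 9\right) + \frac{44}{5} = \frac{1}{12} \left(- \frac{1}{3}\right) \left(-13\right) + \frac{44}{5} = \frac{13}{36} + \frac{44}{5} = \frac{1649}{180}$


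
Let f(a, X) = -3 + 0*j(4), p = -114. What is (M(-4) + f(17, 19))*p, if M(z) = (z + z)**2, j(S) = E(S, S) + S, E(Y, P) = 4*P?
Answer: -6954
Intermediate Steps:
j(S) = 5*S (j(S) = 4*S + S = 5*S)
M(z) = 4*z**2 (M(z) = (2*z)**2 = 4*z**2)
f(a, X) = -3 (f(a, X) = -3 + 0*(5*4) = -3 + 0*20 = -3 + 0 = -3)
(M(-4) + f(17, 19))*p = (4*(-4)**2 - 3)*(-114) = (4*16 - 3)*(-114) = (64 - 3)*(-114) = 61*(-114) = -6954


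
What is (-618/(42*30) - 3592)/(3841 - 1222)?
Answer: -754423/549990 ≈ -1.3717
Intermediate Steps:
(-618/(42*30) - 3592)/(3841 - 1222) = (-618/1260 - 3592)/2619 = (-618*1/1260 - 3592)*(1/2619) = (-103/210 - 3592)*(1/2619) = -754423/210*1/2619 = -754423/549990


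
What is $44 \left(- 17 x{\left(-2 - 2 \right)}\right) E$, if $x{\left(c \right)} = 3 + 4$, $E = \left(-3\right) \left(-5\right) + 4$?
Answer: $-99484$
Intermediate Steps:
$E = 19$ ($E = 15 + 4 = 19$)
$x{\left(c \right)} = 7$
$44 \left(- 17 x{\left(-2 - 2 \right)}\right) E = 44 \left(\left(-17\right) 7\right) 19 = 44 \left(-119\right) 19 = \left(-5236\right) 19 = -99484$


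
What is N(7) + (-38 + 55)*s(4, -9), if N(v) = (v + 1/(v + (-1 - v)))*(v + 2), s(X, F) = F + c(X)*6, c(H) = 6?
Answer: 513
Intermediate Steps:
s(X, F) = 36 + F (s(X, F) = F + 6*6 = F + 36 = 36 + F)
N(v) = (-1 + v)*(2 + v) (N(v) = (v + 1/(-1))*(2 + v) = (v - 1)*(2 + v) = (-1 + v)*(2 + v))
N(7) + (-38 + 55)*s(4, -9) = (-2 + 7 + 7²) + (-38 + 55)*(36 - 9) = (-2 + 7 + 49) + 17*27 = 54 + 459 = 513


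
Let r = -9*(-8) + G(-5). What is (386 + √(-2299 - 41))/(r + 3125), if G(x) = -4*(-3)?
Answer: 386/3209 + 6*I*√65/3209 ≈ 0.12029 + 0.015074*I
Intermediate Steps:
G(x) = 12
r = 84 (r = -9*(-8) + 12 = 72 + 12 = 84)
(386 + √(-2299 - 41))/(r + 3125) = (386 + √(-2299 - 41))/(84 + 3125) = (386 + √(-2340))/3209 = (386 + 6*I*√65)*(1/3209) = 386/3209 + 6*I*√65/3209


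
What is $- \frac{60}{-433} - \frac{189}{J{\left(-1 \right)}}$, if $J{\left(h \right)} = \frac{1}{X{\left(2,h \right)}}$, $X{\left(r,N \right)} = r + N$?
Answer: $- \frac{81777}{433} \approx -188.86$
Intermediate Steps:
$X{\left(r,N \right)} = N + r$
$J{\left(h \right)} = \frac{1}{2 + h}$ ($J{\left(h \right)} = \frac{1}{h + 2} = \frac{1}{2 + h}$)
$- \frac{60}{-433} - \frac{189}{J{\left(-1 \right)}} = - \frac{60}{-433} - \frac{189}{\frac{1}{2 - 1}} = \left(-60\right) \left(- \frac{1}{433}\right) - \frac{189}{1^{-1}} = \frac{60}{433} - \frac{189}{1} = \frac{60}{433} - 189 = - \frac{81777}{433}$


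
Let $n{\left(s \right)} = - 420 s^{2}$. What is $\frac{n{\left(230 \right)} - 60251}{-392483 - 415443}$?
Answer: $\frac{22278251}{807926} \approx 27.575$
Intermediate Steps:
$\frac{n{\left(230 \right)} - 60251}{-392483 - 415443} = \frac{- 420 \cdot 230^{2} - 60251}{-392483 - 415443} = \frac{\left(-420\right) 52900 - 60251}{-807926} = \left(-22218000 - 60251\right) \left(- \frac{1}{807926}\right) = \left(-22278251\right) \left(- \frac{1}{807926}\right) = \frac{22278251}{807926}$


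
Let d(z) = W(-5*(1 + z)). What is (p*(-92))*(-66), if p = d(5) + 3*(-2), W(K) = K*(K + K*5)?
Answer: 32752368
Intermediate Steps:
W(K) = 6*K² (W(K) = K*(K + 5*K) = K*(6*K) = 6*K²)
d(z) = 6*(-5 - 5*z)² (d(z) = 6*(-5*(1 + z))² = 6*(-5 - 5*z)²)
p = 5394 (p = 150*(1 + 5)² + 3*(-2) = 150*6² - 6 = 150*36 - 6 = 5400 - 6 = 5394)
(p*(-92))*(-66) = (5394*(-92))*(-66) = -496248*(-66) = 32752368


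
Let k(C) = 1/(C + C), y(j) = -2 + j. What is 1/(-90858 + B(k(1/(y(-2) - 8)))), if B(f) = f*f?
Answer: -1/90822 ≈ -1.1011e-5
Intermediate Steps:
k(C) = 1/(2*C)
B(f) = f**2
1/(-90858 + B(k(1/(y(-2) - 8)))) = 1/(-90858 + (1/(2*(1/((-2 - 2) - 8))))**2) = 1/(-90858 + (1/(2*(1/(-4 - 8))))**2) = 1/(-90858 + (1/(2*(1/(-12))))**2) = 1/(-90858 + (1/(2*(-1/12)))**2) = 1/(-90858 + ((1/2)*(-12))**2) = 1/(-90858 + (-6)**2) = 1/(-90858 + 36) = 1/(-90822) = -1/90822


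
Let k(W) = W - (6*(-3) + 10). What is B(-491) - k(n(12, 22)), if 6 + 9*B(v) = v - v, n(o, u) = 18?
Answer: -80/3 ≈ -26.667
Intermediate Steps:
k(W) = 8 + W (k(W) = W - (-18 + 10) = W - 1*(-8) = W + 8 = 8 + W)
B(v) = -2/3 (B(v) = -2/3 + (v - v)/9 = -2/3 + (1/9)*0 = -2/3 + 0 = -2/3)
B(-491) - k(n(12, 22)) = -2/3 - (8 + 18) = -2/3 - 1*26 = -2/3 - 26 = -80/3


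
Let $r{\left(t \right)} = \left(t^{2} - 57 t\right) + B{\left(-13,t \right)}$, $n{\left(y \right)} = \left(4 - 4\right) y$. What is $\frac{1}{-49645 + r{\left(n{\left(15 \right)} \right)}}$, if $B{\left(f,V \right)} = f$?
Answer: $- \frac{1}{49658} \approx -2.0138 \cdot 10^{-5}$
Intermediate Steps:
$n{\left(y \right)} = 0$ ($n{\left(y \right)} = 0 y = 0$)
$r{\left(t \right)} = -13 + t^{2} - 57 t$ ($r{\left(t \right)} = \left(t^{2} - 57 t\right) - 13 = -13 + t^{2} - 57 t$)
$\frac{1}{-49645 + r{\left(n{\left(15 \right)} \right)}} = \frac{1}{-49645 - \left(13 - 0^{2}\right)} = \frac{1}{-49645 + \left(-13 + 0 + 0\right)} = \frac{1}{-49645 - 13} = \frac{1}{-49658} = - \frac{1}{49658}$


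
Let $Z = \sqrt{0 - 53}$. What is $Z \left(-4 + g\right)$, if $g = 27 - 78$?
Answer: $- 55 i \sqrt{53} \approx - 400.41 i$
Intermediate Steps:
$g = -51$ ($g = 27 - 78 = -51$)
$Z = i \sqrt{53}$ ($Z = \sqrt{-53} = i \sqrt{53} \approx 7.2801 i$)
$Z \left(-4 + g\right) = i \sqrt{53} \left(-4 - 51\right) = i \sqrt{53} \left(-55\right) = - 55 i \sqrt{53}$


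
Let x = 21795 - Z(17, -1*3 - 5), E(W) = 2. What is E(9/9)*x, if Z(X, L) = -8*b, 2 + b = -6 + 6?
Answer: 43558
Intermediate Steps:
b = -2 (b = -2 + (-6 + 6) = -2 + 0 = -2)
Z(X, L) = 16 (Z(X, L) = -8*(-2) = 16)
x = 21779 (x = 21795 - 1*16 = 21795 - 16 = 21779)
E(9/9)*x = 2*21779 = 43558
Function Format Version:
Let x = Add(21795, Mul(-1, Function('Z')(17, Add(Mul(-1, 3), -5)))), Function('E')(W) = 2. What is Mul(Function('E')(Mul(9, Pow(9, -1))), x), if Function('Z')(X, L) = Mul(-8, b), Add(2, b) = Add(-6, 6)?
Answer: 43558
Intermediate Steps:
b = -2 (b = Add(-2, Add(-6, 6)) = Add(-2, 0) = -2)
Function('Z')(X, L) = 16 (Function('Z')(X, L) = Mul(-8, -2) = 16)
x = 21779 (x = Add(21795, Mul(-1, 16)) = Add(21795, -16) = 21779)
Mul(Function('E')(Mul(9, Pow(9, -1))), x) = Mul(2, 21779) = 43558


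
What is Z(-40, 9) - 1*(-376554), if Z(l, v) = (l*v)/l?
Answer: 376563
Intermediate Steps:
Z(l, v) = v
Z(-40, 9) - 1*(-376554) = 9 - 1*(-376554) = 9 + 376554 = 376563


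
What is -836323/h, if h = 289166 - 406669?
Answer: 836323/117503 ≈ 7.1175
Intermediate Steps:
h = -117503
-836323/h = -836323/(-117503) = -836323*(-1/117503) = 836323/117503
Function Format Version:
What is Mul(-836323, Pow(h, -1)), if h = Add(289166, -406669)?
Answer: Rational(836323, 117503) ≈ 7.1175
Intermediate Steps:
h = -117503
Mul(-836323, Pow(h, -1)) = Mul(-836323, Pow(-117503, -1)) = Mul(-836323, Rational(-1, 117503)) = Rational(836323, 117503)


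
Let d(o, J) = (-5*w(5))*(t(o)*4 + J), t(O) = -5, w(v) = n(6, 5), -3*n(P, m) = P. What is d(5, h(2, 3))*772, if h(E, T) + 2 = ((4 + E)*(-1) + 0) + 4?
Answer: -185280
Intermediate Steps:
n(P, m) = -P/3
w(v) = -2 (w(v) = -⅓*6 = -2)
h(E, T) = -2 - E (h(E, T) = -2 + (((4 + E)*(-1) + 0) + 4) = -2 + (((-4 - E) + 0) + 4) = -2 + ((-4 - E) + 4) = -2 - E)
d(o, J) = -200 + 10*J (d(o, J) = (-5*(-2))*(-5*4 + J) = 10*(-20 + J) = -200 + 10*J)
d(5, h(2, 3))*772 = (-200 + 10*(-2 - 1*2))*772 = (-200 + 10*(-2 - 2))*772 = (-200 + 10*(-4))*772 = (-200 - 40)*772 = -240*772 = -185280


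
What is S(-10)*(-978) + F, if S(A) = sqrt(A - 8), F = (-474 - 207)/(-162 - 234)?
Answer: 227/132 - 2934*I*sqrt(2) ≈ 1.7197 - 4149.3*I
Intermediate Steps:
F = 227/132 (F = -681/(-396) = -681*(-1/396) = 227/132 ≈ 1.7197)
S(A) = sqrt(-8 + A)
S(-10)*(-978) + F = sqrt(-8 - 10)*(-978) + 227/132 = sqrt(-18)*(-978) + 227/132 = (3*I*sqrt(2))*(-978) + 227/132 = -2934*I*sqrt(2) + 227/132 = 227/132 - 2934*I*sqrt(2)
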